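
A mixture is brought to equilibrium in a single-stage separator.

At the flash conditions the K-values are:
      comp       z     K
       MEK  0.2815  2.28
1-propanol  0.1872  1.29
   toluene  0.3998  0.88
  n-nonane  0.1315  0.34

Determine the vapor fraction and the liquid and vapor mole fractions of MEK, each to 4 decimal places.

Material balance + equilibrium reduce to Σ zᵢ(Kᵢ−1)/(1+ψ(Kᵢ−1)) = 0.
Check two-phase: ΣzᵢKᵢ = 1.2798 > 1 and Σzᵢ/Kᵢ = 1.1097 > 1, so g(0) = 0.2798 > 0 and g(1) = -0.1097 < 0.
Newton–Raphson from ψ = 0.5:
  ψ = 0.5000: g = 0.08654, g' = -0.3176 → ψ = 0.7725
  ψ = 0.7725: g = -0.00442, g' = -0.3725 → ψ = 0.7606
  ψ = 0.7606: g = -0.00003, g' = -0.3669 → ψ = 0.7605
Converged at ψ = 0.7605.
Compositions from xᵢ = zᵢ/(1+ψ(Kᵢ−1)), yᵢ = Kᵢxᵢ:
  MEK: x = 0.1426, y = 0.3252
  1-propanol: x = 0.1534, y = 0.1979
  toluene: x = 0.4400, y = 0.3872
  n-nonane: x = 0.2640, y = 0.0898

ψ = 0.7605, x_MEK = 0.1426, y_MEK = 0.3252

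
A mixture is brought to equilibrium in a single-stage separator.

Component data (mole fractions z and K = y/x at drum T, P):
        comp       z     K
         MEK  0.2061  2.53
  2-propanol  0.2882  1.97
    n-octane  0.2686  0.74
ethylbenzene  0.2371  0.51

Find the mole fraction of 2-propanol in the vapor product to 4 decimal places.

Let β = V/F and solve Σ zᵢ(Kᵢ−1)/(1+β(Kᵢ−1)) = 0.
g(0) = ΣzᵢKᵢ − 1 = 0.4089 and g(1) = 1 − Σzᵢ/Kᵢ = -0.0556, so a root lies in (0, 1).
Newton iteration, β⁰ = 0.5:
  β = 0.5000: g = 0.13276, g' = -0.4017 → β = 0.8305
  β = 0.8305: g = 0.00873, g' = -0.3681 → β = 0.8542
Converged at β = 0.8542.
Compositions from xᵢ = zᵢ/(1+β(Kᵢ−1)), yᵢ = Kᵢxᵢ:
  MEK: x = 0.0893, y = 0.2260
  2-propanol: x = 0.1576, y = 0.3105
  n-octane: x = 0.3453, y = 0.2555
  ethylbenzene: x = 0.4078, y = 0.2080

y_2-propanol = 0.3105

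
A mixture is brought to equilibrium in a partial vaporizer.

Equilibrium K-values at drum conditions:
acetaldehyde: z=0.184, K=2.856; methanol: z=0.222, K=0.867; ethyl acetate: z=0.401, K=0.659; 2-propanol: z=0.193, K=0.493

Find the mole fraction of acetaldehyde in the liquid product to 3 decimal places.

x_acetaldehyde = 0.149

Material balance + equilibrium reduce to Σ zᵢ(Kᵢ−1)/(1+ψ(Kᵢ−1)) = 0.
g(0) = ΣzᵢKᵢ − 1 = 0.077 and g(1) = 1 − Σzᵢ/Kᵢ = -0.320, so a root lies in (0, 1).
Newton iteration, ψ⁰ = 0.5:
  ψ = 0.500: g = -0.1504, g' = -0.332 → ψ = 0.047
  ψ = 0.047: g = 0.0454, g' = -0.641 → ψ = 0.117
  ψ = 0.117: g = 0.0039, g' = -0.538 → ψ = 0.125
Converged at ψ = 0.125.
Compositions from xᵢ = zᵢ/(1+ψ(Kᵢ−1)), yᵢ = Kᵢxᵢ:
  acetaldehyde: x = 0.149, y = 0.427
  methanol: x = 0.226, y = 0.196
  ethyl acetate: x = 0.419, y = 0.276
  2-propanol: x = 0.206, y = 0.102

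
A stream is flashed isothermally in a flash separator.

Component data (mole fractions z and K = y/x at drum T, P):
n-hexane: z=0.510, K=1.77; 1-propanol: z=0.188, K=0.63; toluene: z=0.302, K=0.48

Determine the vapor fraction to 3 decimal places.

ψ = 0.459

Material balance + equilibrium reduce to Σ zᵢ(Kᵢ−1)/(1+ψ(Kᵢ−1)) = 0.
Feasibility: ΣzᵢKᵢ = 1.166, Σzᵢ/Kᵢ = 1.216 — both > 1, two phases present.
Newton–Raphson from ψ = 0.37:
  ψ = 0.370: g = 0.0306, g' = -0.343 → ψ = 0.459
Converged at ψ = 0.459.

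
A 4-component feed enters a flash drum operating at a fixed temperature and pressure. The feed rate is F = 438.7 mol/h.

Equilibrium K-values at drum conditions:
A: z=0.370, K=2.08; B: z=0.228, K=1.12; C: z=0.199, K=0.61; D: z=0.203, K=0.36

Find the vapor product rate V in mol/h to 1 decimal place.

Material balance + equilibrium reduce to Σ zᵢ(Kᵢ−1)/(1+ψ(Kᵢ−1)) = 0.
Check two-phase: ΣzᵢKᵢ = 1.219 > 1 and Σzᵢ/Kᵢ = 1.272 > 1, so g(0) = 0.219 > 0 and g(1) = -0.272 < 0.
Iterate (Newton) starting at ψ = 0.62:
  ψ = 0.620: g = -0.0529, g' = -0.439 → ψ = 0.499
  ψ = 0.499: g = -0.0019, g' = -0.411 → ψ = 0.495
Converged at ψ = 0.495.
Then V = ψ·F = 0.4947·438.7 = 217.0 mol/h and L = F − V = 221.7 mol/h.

V = 217.0 mol/h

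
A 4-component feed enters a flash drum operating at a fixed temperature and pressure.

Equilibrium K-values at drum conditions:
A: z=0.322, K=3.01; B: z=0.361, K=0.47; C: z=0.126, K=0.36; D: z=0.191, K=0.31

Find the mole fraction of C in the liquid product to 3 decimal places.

x_C = 0.145

Rachford–Rice: g(V/F) = Σ zᵢ(Kᵢ−1)/(1+V/F(Kᵢ−1)) = 0.
Feasibility: ΣzᵢKᵢ = 1.243, Σzᵢ/Kᵢ = 1.841 — both > 1, two phases present.
Newton iteration, V/F⁰ = 0.5:
  V/F = 0.500: g = -0.2573, g' = -0.835 → V/F = 0.192
  V/F = 0.192: g = 0.0103, g' = -0.991 → V/F = 0.202
Converged at V/F = 0.202.
Compositions from xᵢ = zᵢ/(1+V/F(Kᵢ−1)), yᵢ = Kᵢxᵢ:
  A: x = 0.229, y = 0.689
  B: x = 0.404, y = 0.190
  C: x = 0.145, y = 0.052
  D: x = 0.222, y = 0.069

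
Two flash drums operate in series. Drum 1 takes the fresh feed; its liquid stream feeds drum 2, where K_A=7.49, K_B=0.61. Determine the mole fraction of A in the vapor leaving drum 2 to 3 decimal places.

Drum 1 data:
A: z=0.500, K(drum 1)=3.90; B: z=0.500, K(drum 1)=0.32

Drum 1:
Binary case is linear: z₁(K₁−1)(1+ψ₁(K₂−1)) + z₂(K₂−1)(1+ψ₁(K₁−1)) = 0
⇒ ψ₁ = [z₁(K₁−1)+z₂(K₂−1)] / [−(K₁−1)(K₂−1)] = 1.1100/1.9720 = 0.563
Drum-1 compositions:
  A: x = 0.190, y = 0.741
  B: x = 0.810, y = 0.259
Drum-2 feed = drum-1 liquid: z₂ = (0.1899, 0.8101).
Drum 2:
Material balance + equilibrium reduce to Σ zᵢ(Kᵢ−1)/(1+ψ₂(Kᵢ−1)) = 0.
g(0) = ΣzᵢKᵢ − 1 = 0.917 and g(1) = 1 − Σzᵢ/Kᵢ = -0.353, so a root lies in (0, 1).
Binary case is linear: z₁(K₁−1)(1+ψ₂(K₂−1)) + z₂(K₂−1)(1+ψ₂(K₁−1)) = 0
⇒ ψ₂ = [z₁(K₁−1)+z₂(K₂−1)] / [−(K₁−1)(K₂−1)] = 0.9168/2.5311 = 0.362
  A: x = 0.057, y = 0.425
  B: x = 0.943, y = 0.575

y_A (drum 2) = 0.425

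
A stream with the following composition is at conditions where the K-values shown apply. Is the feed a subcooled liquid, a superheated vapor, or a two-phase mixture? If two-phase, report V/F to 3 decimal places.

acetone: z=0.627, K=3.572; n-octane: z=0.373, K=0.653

ΣzᵢKᵢ = 2.483; Σzᵢ/Kᵢ = 0.747.
Since Σzᵢ/Kᵢ < 1 the mixture is above its dew point — single vapor phase.

superheated vapor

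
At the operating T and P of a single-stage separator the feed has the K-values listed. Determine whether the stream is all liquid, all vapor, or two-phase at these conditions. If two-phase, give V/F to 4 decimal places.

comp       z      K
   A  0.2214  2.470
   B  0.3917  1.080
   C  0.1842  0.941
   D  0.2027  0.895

ΣzᵢKᵢ = 1.3246; Σzᵢ/Kᵢ = 0.8746.
Since Σzᵢ/Kᵢ < 1 the mixture is above its dew point — single vapor phase.

all vapor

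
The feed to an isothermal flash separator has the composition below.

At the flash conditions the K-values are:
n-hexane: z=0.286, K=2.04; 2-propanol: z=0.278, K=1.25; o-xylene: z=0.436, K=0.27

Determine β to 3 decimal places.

β = 0.089

Let β = V/F and solve Σ zᵢ(Kᵢ−1)/(1+β(Kᵢ−1)) = 0.
Check two-phase: ΣzᵢKᵢ = 1.049 > 1 and Σzᵢ/Kᵢ = 1.977 > 1, so g(0) = 0.049 > 0 and g(1) = -0.977 < 0.
Newton iteration, β⁰ = 0.3:
  β = 0.300: g = -0.1162, g' = -0.576 → β = 0.098
  β = 0.098: g = -0.0051, g' = -0.541 → β = 0.089
Converged at β = 0.089.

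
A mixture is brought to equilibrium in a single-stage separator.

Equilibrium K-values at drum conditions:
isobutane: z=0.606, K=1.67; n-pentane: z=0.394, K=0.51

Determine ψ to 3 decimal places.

Let ψ = V/F and solve Σ zᵢ(Kᵢ−1)/(1+ψ(Kᵢ−1)) = 0.
Check two-phase: ΣzᵢKᵢ = 1.213 > 1 and Σzᵢ/Kᵢ = 1.135 > 1, so g(0) = 0.213 > 0 and g(1) = -0.135 < 0.
Binary case is linear: z₁(K₁−1)(1+ψ(K₂−1)) + z₂(K₂−1)(1+ψ(K₁−1)) = 0
⇒ ψ = [z₁(K₁−1)+z₂(K₂−1)] / [−(K₁−1)(K₂−1)] = 0.2130/0.3283 = 0.649

ψ = 0.649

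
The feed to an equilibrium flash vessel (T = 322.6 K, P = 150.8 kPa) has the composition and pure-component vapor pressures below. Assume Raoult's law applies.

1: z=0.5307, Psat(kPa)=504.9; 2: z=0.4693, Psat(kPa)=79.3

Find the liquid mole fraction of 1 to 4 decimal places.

Raoult's law: Kᵢ = Pᵢˢᵃᵗ/P = Pᵢˢᵃᵗ/150.8.
  K_1 = 504.9/150.8 = 3.348143, K_2 = 79.3/150.8 = 0.525862
Binary case is linear: z₁(K₁−1)(1+V/F(K₂−1)) + z₂(K₂−1)(1+V/F(K₁−1)) = 0
⇒ V/F = [z₁(K₁−1)+z₂(K₂−1)] / [−(K₁−1)(K₂−1)] = 1.02365/1.11334 = 0.9194
Compositions from xᵢ = zᵢ/(1+V/F(Kᵢ−1)), yᵢ = Kᵢxᵢ:
  1: x = 0.1680, y = 0.5625
  2: x = 0.8320, y = 0.4375

x_1 = 0.1680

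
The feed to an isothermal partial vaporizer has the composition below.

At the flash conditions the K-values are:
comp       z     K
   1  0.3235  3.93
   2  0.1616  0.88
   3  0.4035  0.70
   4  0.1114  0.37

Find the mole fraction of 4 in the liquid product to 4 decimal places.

x_4 = 0.2042

Rachford–Rice: g(ψ) = Σ zᵢ(Kᵢ−1)/(1+ψ(Kᵢ−1)) = 0.
g(0) = ΣzᵢKᵢ − 1 = 0.7372 and g(1) = 1 − Σzᵢ/Kᵢ = -0.1435, so a root lies in (0, 1).
Iterate (Newton) starting at ψ = 0.5:
  ψ = 0.5000: g = 0.11903, g' = -0.6042 → ψ = 0.6970
  ψ = 0.6970: g = 0.01222, g' = -0.5014 → ψ = 0.7214
  ψ = 0.7214: g = 0.00006, g' = -0.4970 → ψ = 0.7215
Converged at ψ = 0.7215.
Compositions from xᵢ = zᵢ/(1+ψ(Kᵢ−1)), yᵢ = Kᵢxᵢ:
  1: x = 0.1039, y = 0.4083
  2: x = 0.1769, y = 0.1557
  3: x = 0.5150, y = 0.3605
  4: x = 0.2042, y = 0.0756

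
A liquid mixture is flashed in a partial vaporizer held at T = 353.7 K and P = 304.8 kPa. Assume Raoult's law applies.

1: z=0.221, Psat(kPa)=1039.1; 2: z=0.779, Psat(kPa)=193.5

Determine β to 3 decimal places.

Raoult's law: Kᵢ = Pᵢˢᵃᵗ/P = Pᵢˢᵃᵗ/304.8.
  K_1 = 1039.1/304.8 = 3.40912, K_2 = 193.5/304.8 = 0.63484
Material balance + equilibrium reduce to Σ zᵢ(Kᵢ−1)/(1+β(Kᵢ−1)) = 0.
g(0) = ΣzᵢKᵢ − 1 = 0.248 and g(1) = 1 − Σzᵢ/Kᵢ = -0.292, so a root lies in (0, 1).
Binary case is linear: z₁(K₁−1)(1+β(K₂−1)) + z₂(K₂−1)(1+β(K₁−1)) = 0
⇒ β = [z₁(K₁−1)+z₂(K₂−1)] / [−(K₁−1)(K₂−1)] = 0.2480/0.8797 = 0.282

β = 0.282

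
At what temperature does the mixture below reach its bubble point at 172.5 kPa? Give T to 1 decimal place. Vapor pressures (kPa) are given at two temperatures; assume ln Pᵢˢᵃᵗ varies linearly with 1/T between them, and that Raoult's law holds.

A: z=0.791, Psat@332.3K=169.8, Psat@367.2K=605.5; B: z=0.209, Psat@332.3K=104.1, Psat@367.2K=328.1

Bubble-point temperature: ΣzᵢPᵢˢᵃᵗ(T) = P. Interpolate ln Pᵢˢᵃᵗ = aᵢ + bᵢ/T.
  T = 332.3 K: ΣzᵢPᵢˢᵃᵗ = 156.07 kPa
  T = 367.2 K: ΣzᵢPᵢˢᵃᵗ = 547.52 kPa
  T = 349.8 K: ΣzᵢPᵢˢᵃᵗ = 302.09 kPa
  T = 341.1 K: ΣzᵢPᵢˢᵃᵗ = 219.38 kPa
  T = 336.7 K: ΣzᵢPᵢˢᵃᵗ = 185.45 kPa
  T = 334.5 K: ΣzᵢPᵢˢᵃᵗ = 170.22 kPa
Interpolating between 334.5 K and 336.7 K gives T ≈ 334.8 K.

T = 334.8 K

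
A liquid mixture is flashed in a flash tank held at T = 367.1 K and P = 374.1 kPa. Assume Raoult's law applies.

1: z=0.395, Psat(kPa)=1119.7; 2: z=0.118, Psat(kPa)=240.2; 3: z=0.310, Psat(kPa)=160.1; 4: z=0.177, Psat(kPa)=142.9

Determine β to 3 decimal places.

β = 0.417

Raoult's law: Kᵢ = Pᵢˢᵃᵗ/P = Pᵢˢᵃᵗ/374.1.
  K_1 = 1119.7/374.1 = 2.99305, K_2 = 240.2/374.1 = 0.64207, K_3 = 160.1/374.1 = 0.42796, K_4 = 142.9/374.1 = 0.38198
Material balance + equilibrium reduce to Σ zᵢ(Kᵢ−1)/(1+β(Kᵢ−1)) = 0.
Check two-phase: ΣzᵢKᵢ = 1.458 > 1 and Σzᵢ/Kᵢ = 1.503 > 1, so g(0) = 0.458 > 0 and g(1) = -0.503 < 0.
Newton iteration, β⁰ = 0.66:
  β = 0.660: g = -0.1849, g' = -0.773 → β = 0.421
  β = 0.421: g = -0.0030, g' = -0.784 → β = 0.417
Converged at β = 0.417.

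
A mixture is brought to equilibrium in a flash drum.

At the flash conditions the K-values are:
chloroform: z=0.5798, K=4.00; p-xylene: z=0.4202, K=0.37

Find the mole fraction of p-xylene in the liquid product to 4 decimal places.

Rachford–Rice: g(V/F) = Σ zᵢ(Kᵢ−1)/(1+V/F(Kᵢ−1)) = 0.
Check two-phase: ΣzᵢKᵢ = 2.4747 > 1 and Σzᵢ/Kᵢ = 1.2806 > 1, so g(0) = 1.4747 > 0 and g(1) = -0.2806 < 0.
Newton iteration, V/F⁰ = 0.5:
  V/F = 0.5000: g = 0.30930, g' = -1.1903 → V/F = 0.7598
  V/F = 0.7598: g = 0.02256, g' = -1.0989 → V/F = 0.7804
  V/F = 0.7804: g = -0.00014, g' = -1.1128 → V/F = 0.7803
Converged at V/F = 0.7803.
Compositions from xᵢ = zᵢ/(1+V/F(Kᵢ−1)), yᵢ = Kᵢxᵢ:
  chloroform: x = 0.1736, y = 0.6942
  p-xylene: x = 0.8264, y = 0.3058

x_p-xylene = 0.8264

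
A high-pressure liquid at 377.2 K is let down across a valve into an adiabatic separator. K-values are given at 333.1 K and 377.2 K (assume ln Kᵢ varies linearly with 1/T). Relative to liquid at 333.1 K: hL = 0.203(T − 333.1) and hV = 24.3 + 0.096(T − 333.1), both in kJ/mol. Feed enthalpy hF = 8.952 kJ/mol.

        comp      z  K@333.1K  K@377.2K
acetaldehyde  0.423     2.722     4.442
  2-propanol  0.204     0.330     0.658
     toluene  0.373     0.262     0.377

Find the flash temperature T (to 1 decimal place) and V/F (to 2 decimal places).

Adiabatic flash: solve Rachford–Rice at each trial T, then check hF = ψ·hV(T) + (1−ψ)·hL(T).
  T = 333.1 K: K = (2.722, 0.330, 0.262), RR gives ψ = 0.257, H_out = 6.248 kJ/mol
  T = 377.2 K: K = (4.442, 0.658, 0.377), RR gives ψ = 0.617, H_out = 21.038 kJ/mol
  T = 355.1 K: K = (3.529, 0.476, 0.318), RR gives ψ = 0.443, H_out = 14.197 kJ/mol
  T = 344.1 K: K = (3.112, 0.399, 0.289), RR gives ψ = 0.355, H_out = 10.444 kJ/mol
  T = 338.6 K: K = (2.914, 0.363, 0.276), RR gives ψ = 0.308, H_out = 8.417 kJ/mol
  T = 341.4 K: K = (3.014, 0.381, 0.283), RR gives ψ = 0.332, H_out = 9.464 kJ/mol
  T = 340.0 K: K = (2.964, 0.372, 0.279), RR gives ψ = 0.320, H_out = 8.945 kJ/mol
Linear interpolation between T = 340.0 (H_out = 8.945) and T = 341.4 (H_out = 9.464) on hF = 8.952 gives T ≈ 340.0 K, at which ψ = 0.32.

T = 340.0 K, V/F = 0.32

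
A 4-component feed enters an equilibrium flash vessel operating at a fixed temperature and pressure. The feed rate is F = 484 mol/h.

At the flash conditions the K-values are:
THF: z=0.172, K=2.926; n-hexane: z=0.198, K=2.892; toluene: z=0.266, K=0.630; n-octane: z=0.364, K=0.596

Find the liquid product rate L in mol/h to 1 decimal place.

L = 184.5 mol/h

Material balance + equilibrium reduce to Σ zᵢ(Kᵢ−1)/(1+V/F(Kᵢ−1)) = 0.
g(0) = ΣzᵢKᵢ − 1 = 0.460 and g(1) = 1 − Σzᵢ/Kᵢ = -0.160, so a root lies in (0, 1).
Newton–Raphson from V/F = 0.5:
  V/F = 0.500: g = 0.0562, g' = -0.501 → V/F = 0.612
  V/F = 0.612: g = 0.0029, g' = -0.452 → V/F = 0.619
Converged at V/F = 0.619.
Then V = V/F·F = 0.6188·484 = 299.5 mol/h and L = F − V = 184.5 mol/h.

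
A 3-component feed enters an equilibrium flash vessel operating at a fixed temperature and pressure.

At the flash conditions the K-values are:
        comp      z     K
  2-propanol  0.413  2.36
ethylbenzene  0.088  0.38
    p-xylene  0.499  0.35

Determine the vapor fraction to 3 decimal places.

Material balance + equilibrium reduce to Σ zᵢ(Kᵢ−1)/(1+ψ(Kᵢ−1)) = 0.
g(0) = ΣzᵢKᵢ − 1 = 0.183 and g(1) = 1 − Σzᵢ/Kᵢ = -0.832, so a root lies in (0, 1).
Newton iteration, ψ⁰ = 0.5:
  ψ = 0.500: g = -0.2253, g' = -0.804 → ψ = 0.220
  ψ = 0.220: g = -0.0093, g' = -0.785 → ψ = 0.208
Converged at ψ = 0.208.

ψ = 0.208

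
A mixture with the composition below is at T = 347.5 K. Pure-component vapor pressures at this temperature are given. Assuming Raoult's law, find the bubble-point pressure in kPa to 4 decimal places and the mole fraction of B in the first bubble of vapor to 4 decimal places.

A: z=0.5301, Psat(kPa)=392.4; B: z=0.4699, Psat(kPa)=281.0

Pbub = 340.0531 kPa, y_B = 0.3883

At the bubble point ψ → 0, so ΣzᵢKᵢ = 1 with Kᵢ = Pᵢˢᵃᵗ/P ⇒ P = ΣzᵢPᵢˢᵃᵗ.
P = 0.5301·392.4 + 0.4699·281.0 = 340.0531 kPa
yᵢ = zᵢPᵢˢᵃᵗ/P ⇒ y_B = 0.4699·281.0/340.0531 = 0.3883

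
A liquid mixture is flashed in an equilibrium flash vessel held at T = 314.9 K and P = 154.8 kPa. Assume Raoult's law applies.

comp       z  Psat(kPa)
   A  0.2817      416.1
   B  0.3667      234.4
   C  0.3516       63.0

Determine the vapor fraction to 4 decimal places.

ψ = 0.7002

Raoult's law: Kᵢ = Pᵢˢᵃᵗ/P = Pᵢˢᵃᵗ/154.8.
  K_A = 416.1/154.8 = 2.687984, K_B = 234.4/154.8 = 1.514212, K_C = 63.0/154.8 = 0.406977
Newton iteration, ψ⁰ = 0.5:
  ψ = 0.5000: g = 0.11147, g' = -0.5473 → ψ = 0.7037
  ψ = 0.7037: g = -0.00203, g' = -0.5841 → ψ = 0.7002
Converged at ψ = 0.7002.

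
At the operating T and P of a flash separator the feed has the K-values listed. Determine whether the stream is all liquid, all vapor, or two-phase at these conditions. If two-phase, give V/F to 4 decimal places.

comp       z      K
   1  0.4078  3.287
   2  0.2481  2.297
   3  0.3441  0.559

ΣzᵢKᵢ = 2.1027; Σzᵢ/Kᵢ = 0.8476.
Since Σzᵢ/Kᵢ < 1 the mixture is above its dew point — single vapor phase.

all vapor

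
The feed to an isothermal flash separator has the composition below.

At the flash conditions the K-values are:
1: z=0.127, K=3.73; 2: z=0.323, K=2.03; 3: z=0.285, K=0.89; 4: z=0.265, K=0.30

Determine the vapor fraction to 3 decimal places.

Newton iteration, ψ⁰ = 0.5:
  ψ = 0.500: g = 0.0476, g' = -0.630 → ψ = 0.576
  ψ = 0.576: g = -0.0005, g' = -0.646 → ψ = 0.575
Converged at ψ = 0.575.

ψ = 0.575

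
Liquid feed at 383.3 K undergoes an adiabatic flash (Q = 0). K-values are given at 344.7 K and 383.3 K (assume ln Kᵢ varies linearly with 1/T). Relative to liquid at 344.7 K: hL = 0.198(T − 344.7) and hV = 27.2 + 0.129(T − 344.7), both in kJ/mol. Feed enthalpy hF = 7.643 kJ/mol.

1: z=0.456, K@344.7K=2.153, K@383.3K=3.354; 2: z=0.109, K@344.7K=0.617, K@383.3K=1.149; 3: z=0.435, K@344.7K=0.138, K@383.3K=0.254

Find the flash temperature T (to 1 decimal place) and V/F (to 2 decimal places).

T = 353.1 K, V/F = 0.22

Adiabatic flash: solve Rachford–Rice at each trial T, then check hF = ψ·hV(T) + (1−ψ)·hL(T).
  T = 344.7 K: K = (2.153, 0.617, 0.138), RR gives ψ = 0.120, H_out = 3.260 kJ/mol
  T = 383.3 K: K = (3.354, 1.149, 0.254), RR gives ψ = 0.492, H_out = 19.711 kJ/mol
  T = 364.0 K: K = (2.719, 0.856, 0.190), RR gives ψ = 0.333, H_out = 12.429 kJ/mol
  T = 354.4 K: K = (2.429, 0.731, 0.163), RR gives ψ = 0.238, H_out = 8.236 kJ/mol
  T = 349.5 K: K = (2.287, 0.672, 0.150), RR gives ψ = 0.182, H_out = 5.842 kJ/mol
  T = 351.9 K: K = (2.356, 0.700, 0.156), RR gives ψ = 0.210, H_out = 7.041 kJ/mol
  T = 353.1 K: K = (2.391, 0.715, 0.159), RR gives ψ = 0.224, H_out = 7.621 kJ/mol
Linear interpolation between T = 353.1 (H_out = 7.621) and T = 354.4 (H_out = 8.236) on hF = 7.643 gives T ≈ 353.1 K, at which ψ = 0.22.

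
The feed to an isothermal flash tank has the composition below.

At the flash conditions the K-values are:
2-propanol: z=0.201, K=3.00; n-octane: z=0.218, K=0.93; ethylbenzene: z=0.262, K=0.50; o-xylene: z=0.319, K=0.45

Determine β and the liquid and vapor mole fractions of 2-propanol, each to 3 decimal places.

Material balance + equilibrium reduce to Σ zᵢ(Kᵢ−1)/(1+β(Kᵢ−1)) = 0.
Check two-phase: ΣzᵢKᵢ = 1.080 > 1 and Σzᵢ/Kᵢ = 1.534 > 1, so g(0) = 0.080 > 0 and g(1) = -0.534 < 0.
Newton iteration, β⁰ = 0.41:
  β = 0.410: g = -0.1861, g' = -0.508 → β = 0.044
  β = 0.044: g = 0.0406, g' = -0.850 → β = 0.092
  β = 0.092: g = 0.0024, g' = -0.754 → β = 0.095
Converged at β = 0.095.
Compositions from xᵢ = zᵢ/(1+β(Kᵢ−1)), yᵢ = Kᵢxᵢ:
  2-propanol: x = 0.169, y = 0.507
  n-octane: x = 0.219, y = 0.204
  ethylbenzene: x = 0.275, y = 0.138
  o-xylene: x = 0.337, y = 0.151

β = 0.095, x_2-propanol = 0.169, y_2-propanol = 0.507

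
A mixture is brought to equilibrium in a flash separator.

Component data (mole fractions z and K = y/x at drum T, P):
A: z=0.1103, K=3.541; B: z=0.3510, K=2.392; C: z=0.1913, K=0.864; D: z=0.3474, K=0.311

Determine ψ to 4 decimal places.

Rachford–Rice: g(ψ) = Σ zᵢ(Kᵢ−1)/(1+ψ(Kᵢ−1)) = 0.
g(0) = ΣzᵢKᵢ − 1 = 0.5035 and g(1) = 1 − Σzᵢ/Kᵢ = -0.5163, so a root lies in (0, 1).
Iterate (Newton) starting at ψ = 0.42:
  ψ = 0.4200: g = 0.07949, g' = -0.7681 → ψ = 0.5235
  ψ = 0.5235: g = 0.00051, g' = -0.7663 → ψ = 0.5241
Converged at ψ = 0.5241.

ψ = 0.5241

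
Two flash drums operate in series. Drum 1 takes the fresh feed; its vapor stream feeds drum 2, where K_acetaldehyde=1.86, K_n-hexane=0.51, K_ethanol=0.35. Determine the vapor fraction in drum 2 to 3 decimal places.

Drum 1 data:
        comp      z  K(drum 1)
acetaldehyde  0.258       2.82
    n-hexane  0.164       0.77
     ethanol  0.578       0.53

V/F (drum 2) = 0.321

Drum 1:
Iterate (Newton) starting at ψ₁ = 0.5:
  ψ₁ = 0.500: g = -0.1519, g' = -0.464 → ψ₁ = 0.172
  ψ₁ = 0.172: g = 0.0226, g' = -0.656 → ψ₁ = 0.207
  ψ₁ = 0.207: g = 0.0007, g' = -0.617 → ψ₁ = 0.208
Converged at ψ₁ = 0.208.
Drum-1 compositions:
  acetaldehyde: x = 0.187, y = 0.528
  n-hexane: x = 0.172, y = 0.133
  ethanol: x = 0.641, y = 0.340
Drum-2 feed = drum-1 vapor: z₂ = (0.5279, 0.1326, 0.3395).
Drum 2:
Let ψ₂ = V/F and solve Σ zᵢ(Kᵢ−1)/(1+ψ₂(Kᵢ−1)) = 0.
Feasibility: ΣzᵢKᵢ = 1.168, Σzᵢ/Kᵢ = 1.514 — both > 1, two phases present.
Newton–Raphson from ψ₂ = 0.5:
  ψ₂ = 0.500: g = -0.0955, g' = -0.562 → ψ₂ = 0.330
  ψ₂ = 0.330: g = -0.0048, g' = -0.515 → ψ₂ = 0.321
Converged at ψ₂ = 0.321.
  acetaldehyde: x = 0.414, y = 0.770
  n-hexane: x = 0.157, y = 0.080
  ethanol: x = 0.429, y = 0.150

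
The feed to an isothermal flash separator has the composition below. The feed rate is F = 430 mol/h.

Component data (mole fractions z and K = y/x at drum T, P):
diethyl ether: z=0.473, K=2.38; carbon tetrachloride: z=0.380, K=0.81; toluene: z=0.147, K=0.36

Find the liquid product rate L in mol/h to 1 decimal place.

Let ψ = V/F and solve Σ zᵢ(Kᵢ−1)/(1+ψ(Kᵢ−1)) = 0.
Check two-phase: ΣzᵢKᵢ = 1.486 > 1 and Σzᵢ/Kᵢ = 1.076 > 1, so g(0) = 0.486 > 0 and g(1) = -0.076 < 0.
Iterate (Newton) starting at ψ = 0.5:
  ψ = 0.500: g = 0.1681, g' = -0.462 → ψ = 0.864
  ψ = 0.864: g = 0.0011, g' = -0.508 → ψ = 0.866
Converged at ψ = 0.866.
Then V = ψ·F = 0.8658·430 = 372.3 mol/h and L = F − V = 57.7 mol/h.

L = 57.7 mol/h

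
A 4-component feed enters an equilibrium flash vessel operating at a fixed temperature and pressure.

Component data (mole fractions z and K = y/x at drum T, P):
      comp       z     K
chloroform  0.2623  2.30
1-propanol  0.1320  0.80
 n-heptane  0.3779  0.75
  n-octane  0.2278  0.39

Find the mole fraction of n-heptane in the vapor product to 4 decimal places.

y_n-heptane = 0.2957

Rachford–Rice: g(V/F) = Σ zᵢ(Kᵢ−1)/(1+V/F(Kᵢ−1)) = 0.
Check two-phase: ΣzᵢKᵢ = 1.0812 > 1 and Σzᵢ/Kᵢ = 1.3670 > 1, so g(0) = 0.0812 > 0 and g(1) = -0.3670 < 0.
Newton iteration, V/F⁰ = 0.65:
  V/F = 0.6500: g = -0.18859, g' = -0.4036 → V/F = 0.1827
  V/F = 0.1827: g = -0.00726, g' = -0.4284 → V/F = 0.1658
  V/F = 0.1658: g = 0.00007, g' = -0.4363 → V/F = 0.1660
Converged at V/F = 0.1660.
Compositions from xᵢ = zᵢ/(1+V/F(Kᵢ−1)), yᵢ = Kᵢxᵢ:
  chloroform: x = 0.2158, y = 0.4962
  1-propanol: x = 0.1365, y = 0.1092
  n-heptane: x = 0.3943, y = 0.2957
  n-octane: x = 0.2535, y = 0.0988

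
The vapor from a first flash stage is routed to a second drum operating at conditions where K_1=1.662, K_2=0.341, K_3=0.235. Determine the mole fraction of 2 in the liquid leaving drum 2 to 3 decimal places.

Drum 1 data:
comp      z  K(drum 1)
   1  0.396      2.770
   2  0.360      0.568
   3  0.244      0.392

Drum 1:
Iterate (Newton) starting at ψ₁ = 0.52:
  ψ₁ = 0.520: g = -0.0525, g' = -0.641 → ψ₁ = 0.438
  ψ₁ = 0.438: g = 0.0008, g' = -0.663 → ψ₁ = 0.439
Converged at ψ₁ = 0.439.
Drum-1 compositions:
  1: x = 0.223, y = 0.617
  2: x = 0.444, y = 0.252
  3: x = 0.333, y = 0.130
Drum-2 feed = drum-1 vapor: z₂ = (0.6171, 0.2524, 0.1305).
Drum 2:
Material balance + equilibrium reduce to Σ zᵢ(Kᵢ−1)/(1+ψ₂(Kᵢ−1)) = 0.
Check two-phase: ΣzᵢKᵢ = 1.142 > 1 and Σzᵢ/Kᵢ = 1.667 > 1, so g(0) = 0.142 > 0 and g(1) = -0.667 < 0.
Newton–Raphson from ψ₂ = 0.51:
  ψ₂ = 0.510: g = -0.1088, g' = -0.605 → ψ₂ = 0.330
  ψ₂ = 0.330: g = -0.0109, g' = -0.498 → ψ₂ = 0.308
Converged at ψ₂ = 0.308.
  1: x = 0.513, y = 0.852
  2: x = 0.317, y = 0.108
  3: x = 0.171, y = 0.040

x_2 (drum 2) = 0.317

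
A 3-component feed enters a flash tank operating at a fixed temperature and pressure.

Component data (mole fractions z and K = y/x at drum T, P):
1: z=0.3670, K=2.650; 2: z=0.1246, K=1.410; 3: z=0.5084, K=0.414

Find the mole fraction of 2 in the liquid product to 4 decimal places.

x_2 = 0.1060

Rachford–Rice: g(ψ) = Σ zᵢ(Kᵢ−1)/(1+ψ(Kᵢ−1)) = 0.
g(0) = ΣzᵢKᵢ − 1 = 0.3587 and g(1) = 1 − Σzᵢ/Kᵢ = -0.4549, so a root lies in (0, 1).
Newton–Raphson from ψ = 0.56:
  ψ = 0.5600: g = -0.08716, g' = -0.6706 → ψ = 0.4300
  ψ = 0.4300: g = -0.00064, g' = -0.6690 → ψ = 0.4291
Converged at ψ = 0.4291.
Compositions from xᵢ = zᵢ/(1+ψ(Kᵢ−1)), yᵢ = Kᵢxᵢ:
  1: x = 0.2149, y = 0.5694
  2: x = 0.1060, y = 0.1494
  3: x = 0.6792, y = 0.2812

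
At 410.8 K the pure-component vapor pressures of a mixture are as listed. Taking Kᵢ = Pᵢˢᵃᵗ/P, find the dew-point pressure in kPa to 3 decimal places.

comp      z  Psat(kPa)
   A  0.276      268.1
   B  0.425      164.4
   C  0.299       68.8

Pdew = 125.619 kPa

At the dew point ψ → 1, so Σzᵢ/Kᵢ = 1 with Kᵢ = Pᵢˢᵃᵗ/P ⇒ 1/P = Σzᵢ/Pᵢˢᵃᵗ.
1/P = 0.276/268.1 + 0.425/164.4 + 0.299/68.8 = 0.007961 ⇒ P = 125.619 kPa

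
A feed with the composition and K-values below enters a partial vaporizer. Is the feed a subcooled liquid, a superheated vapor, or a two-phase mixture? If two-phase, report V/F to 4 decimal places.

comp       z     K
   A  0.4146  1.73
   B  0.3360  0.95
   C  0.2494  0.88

ΣzᵢKᵢ = 1.2559; Σzᵢ/Kᵢ = 0.8767.
Since Σzᵢ/Kᵢ < 1 the mixture is above its dew point — single vapor phase.

superheated vapor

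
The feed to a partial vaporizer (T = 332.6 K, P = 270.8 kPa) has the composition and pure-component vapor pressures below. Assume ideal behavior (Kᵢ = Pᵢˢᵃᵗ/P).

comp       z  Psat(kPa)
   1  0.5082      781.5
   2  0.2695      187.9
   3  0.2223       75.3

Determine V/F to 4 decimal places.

V/F = 0.6806

Raoult's law: Kᵢ = Pᵢˢᵃᵗ/P = Pᵢˢᵃᵗ/270.8.
  K_1 = 781.5/270.8 = 2.885894, K_2 = 187.9/270.8 = 0.693870, K_3 = 75.3/270.8 = 0.278065
Material balance + equilibrium reduce to Σ zᵢ(Kᵢ−1)/(1+V/F(Kᵢ−1)) = 0.
g(0) = ΣzᵢKᵢ − 1 = 0.7154 and g(1) = 1 − Σzᵢ/Kᵢ = -0.3640, so a root lies in (0, 1).
Newton iteration, V/F⁰ = 0.5:
  V/F = 0.5000: g = 0.14473, g' = -0.7977 → V/F = 0.6814
  V/F = 0.6814: g = -0.00071, g' = -0.8353 → V/F = 0.6806
Converged at V/F = 0.6806.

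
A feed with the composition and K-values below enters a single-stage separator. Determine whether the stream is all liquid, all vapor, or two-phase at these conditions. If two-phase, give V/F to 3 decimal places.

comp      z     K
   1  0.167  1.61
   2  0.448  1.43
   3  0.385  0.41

two-phase, V/F = 0.236

ΣzᵢKᵢ = 1.067; Σzᵢ/Kᵢ = 1.356.
Both exceed 1, so a two-phase solution exists.
Material balance + equilibrium reduce to Σ zᵢ(Kᵢ−1)/(1+ψ(Kᵢ−1)) = 0.
Newton–Raphson from ψ = 0.5:
  ψ = 0.500: g = -0.0856, g' = -0.362 → ψ = 0.264
  ψ = 0.264: g = -0.0082, g' = -0.301 → ψ = 0.236
Converged at ψ = 0.236.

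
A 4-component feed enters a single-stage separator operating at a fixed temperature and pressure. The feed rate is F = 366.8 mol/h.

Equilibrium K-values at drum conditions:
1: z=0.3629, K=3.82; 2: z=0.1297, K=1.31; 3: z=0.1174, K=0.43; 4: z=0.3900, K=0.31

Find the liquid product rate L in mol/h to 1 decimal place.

Rachford–Rice: g(ψ) = Σ zᵢ(Kᵢ−1)/(1+ψ(Kᵢ−1)) = 0.
Feasibility: ΣzᵢKᵢ = 1.7276, Σzᵢ/Kᵢ = 1.7251 — both > 1, two phases present.
Newton–Raphson from ψ = 0.5:
  ψ = 0.5000: g = -0.04498, g' = -1.0136 → ψ = 0.4556
  ψ = 0.4556: g = 0.00024, g' = -1.0270 → ψ = 0.4559
Converged at ψ = 0.4559.
Then V = ψ·F = 0.4559·366.8 = 167.2 mol/h and L = F − V = 199.6 mol/h.

L = 199.6 mol/h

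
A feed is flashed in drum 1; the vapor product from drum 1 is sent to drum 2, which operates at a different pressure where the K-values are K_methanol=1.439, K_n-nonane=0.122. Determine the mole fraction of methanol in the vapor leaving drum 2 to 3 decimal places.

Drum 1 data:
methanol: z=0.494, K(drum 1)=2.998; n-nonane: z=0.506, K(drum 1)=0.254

y_methanol (drum 2) = 0.959

Drum 1:
Let ψ₁ = V/F and solve Σ zᵢ(Kᵢ−1)/(1+ψ₁(Kᵢ−1)) = 0.
g(0) = ΣzᵢKᵢ − 1 = 0.610 and g(1) = 1 − Σzᵢ/Kᵢ = -1.157, so a root lies in (0, 1).
Iterate (Newton) starting at ψ₁ = 0.5:
  ψ₁ = 0.500: g = -0.1083, g' = -1.210 → ψ₁ = 0.410
  ψ₁ = 0.410: g = -0.0018, g' = -1.180 → ψ₁ = 0.409
Converged at ψ₁ = 0.409.
Drum-1 compositions:
  methanol: x = 0.272, y = 0.815
  n-nonane: x = 0.728, y = 0.185
Drum-2 feed = drum-1 vapor: z₂ = (0.8151, 0.1849).
Drum 2:
Rachford–Rice: g(ψ₂) = Σ zᵢ(Kᵢ−1)/(1+ψ₂(Kᵢ−1)) = 0.
Feasibility: ΣzᵢKᵢ = 1.195, Σzᵢ/Kᵢ = 2.082 — both > 1, two phases present.
Binary case is linear: z₁(K₁−1)(1+ψ₂(K₂−1)) + z₂(K₂−1)(1+ψ₂(K₁−1)) = 0
⇒ ψ₂ = [z₁(K₁−1)+z₂(K₂−1)] / [−(K₁−1)(K₂−1)] = 0.1954/0.3854 = 0.507
  methanol: x = 0.667, y = 0.959
  n-nonane: x = 0.333, y = 0.041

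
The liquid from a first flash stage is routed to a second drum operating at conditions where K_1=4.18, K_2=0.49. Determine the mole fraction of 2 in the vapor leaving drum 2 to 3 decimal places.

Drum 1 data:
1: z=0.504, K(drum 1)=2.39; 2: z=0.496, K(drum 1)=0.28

y_2 (drum 2) = 0.422

Drum 1:
Rachford–Rice: g(ψ₁) = Σ zᵢ(Kᵢ−1)/(1+ψ₁(Kᵢ−1)) = 0.
g(0) = ΣzᵢKᵢ − 1 = 0.343 and g(1) = 1 − Σzᵢ/Kᵢ = -0.982, so a root lies in (0, 1).
Newton–Raphson from ψ₁ = 0.5:
  ψ₁ = 0.500: g = -0.1447, g' = -0.967 → ψ₁ = 0.350
  ψ₁ = 0.350: g = -0.0064, g' = -0.900 → ψ₁ = 0.343
Converged at ψ₁ = 0.343.
Drum-1 compositions:
  1: x = 0.341, y = 0.816
  2: x = 0.659, y = 0.184
Drum-2 feed = drum-1 liquid: z₂ = (0.3412, 0.6588).
Drum 2:
Let ψ₂ = V/F and solve Σ zᵢ(Kᵢ−1)/(1+ψ₂(Kᵢ−1)) = 0.
Check two-phase: ΣzᵢKᵢ = 1.749 > 1 and Σzᵢ/Kᵢ = 1.426 > 1, so g(0) = 0.749 > 0 and g(1) = -0.426 < 0.
Binary case is linear: z₁(K₁−1)(1+ψ₂(K₂−1)) + z₂(K₂−1)(1+ψ₂(K₁−1)) = 0
⇒ ψ₂ = [z₁(K₁−1)+z₂(K₂−1)] / [−(K₁−1)(K₂−1)] = 0.7491/1.6218 = 0.462
  1: x = 0.138, y = 0.578
  2: x = 0.862, y = 0.422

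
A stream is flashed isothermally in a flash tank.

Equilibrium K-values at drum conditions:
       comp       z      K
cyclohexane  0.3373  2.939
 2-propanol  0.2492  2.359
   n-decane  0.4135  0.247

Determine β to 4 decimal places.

β = 0.5311

Rachford–Rice: g(β) = Σ zᵢ(Kᵢ−1)/(1+β(Kᵢ−1)) = 0.
Check two-phase: ΣzᵢKᵢ = 1.6813 > 1 and Σzᵢ/Kᵢ = 1.8945 > 1, so g(0) = 0.6813 > 0 and g(1) = -0.8945 < 0.
Newton iteration, β⁰ = 0.5:
  β = 0.5000: g = 0.03434, g' = -1.0932 → β = 0.5314
  β = 0.5314: g = -0.00031, g' = -1.1144 → β = 0.5311
Converged at β = 0.5311.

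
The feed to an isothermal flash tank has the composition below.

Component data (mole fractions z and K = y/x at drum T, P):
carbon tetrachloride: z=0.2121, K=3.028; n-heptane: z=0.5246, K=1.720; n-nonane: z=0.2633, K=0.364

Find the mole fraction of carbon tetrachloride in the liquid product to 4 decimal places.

Rachford–Rice: g(ψ) = Σ zᵢ(Kᵢ−1)/(1+ψ(Kᵢ−1)) = 0.
Feasibility: ΣzᵢKᵢ = 1.6404, Σzᵢ/Kᵢ = 1.0984 — both > 1, two phases present.
Iterate (Newton) starting at ψ = 0.7:
  ψ = 0.7000: g = 0.12707, g' = -0.6152 → ψ = 0.9065
  ψ = 0.9065: g = -0.01540, g' = -0.8018 → ψ = 0.8873
  ψ = 0.8873: g = -0.00027, g' = -0.7737 → ψ = 0.8870
Converged at ψ = 0.8870.
Compositions from xᵢ = zᵢ/(1+ψ(Kᵢ−1)), yᵢ = Kᵢxᵢ:
  carbon tetrachloride: x = 0.0758, y = 0.2295
  n-heptane: x = 0.3201, y = 0.5506
  n-nonane: x = 0.6041, y = 0.2199

x_carbon tetrachloride = 0.0758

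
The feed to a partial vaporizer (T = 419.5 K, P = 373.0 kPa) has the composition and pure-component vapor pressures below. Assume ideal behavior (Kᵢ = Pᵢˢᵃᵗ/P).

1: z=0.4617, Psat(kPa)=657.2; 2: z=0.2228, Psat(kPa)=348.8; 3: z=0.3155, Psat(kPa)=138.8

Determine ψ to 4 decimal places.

Raoult's law: Kᵢ = Pᵢˢᵃᵗ/P = Pᵢˢᵃᵗ/373.0.
  K_1 = 657.2/373.0 = 1.761930, K_2 = 348.8/373.0 = 0.935121, K_3 = 138.8/373.0 = 0.372118
Material balance + equilibrium reduce to Σ zᵢ(Kᵢ−1)/(1+ψ(Kᵢ−1)) = 0.
Check two-phase: ΣzᵢKᵢ = 1.1392 > 1 and Σzᵢ/Kᵢ = 1.3481 > 1, so g(0) = 0.1392 > 0 and g(1) = -0.3481 < 0.
Newton iteration, ψ⁰ = 0.5:
  ψ = 0.5000: g = -0.04895, g' = -0.4058 → ψ = 0.3794
  ψ = 0.3794: g = -0.00196, g' = -0.3766 → ψ = 0.3742
Converged at ψ = 0.3742.

ψ = 0.3742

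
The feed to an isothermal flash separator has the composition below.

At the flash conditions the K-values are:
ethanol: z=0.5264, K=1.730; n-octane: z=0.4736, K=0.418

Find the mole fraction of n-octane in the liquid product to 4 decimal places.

x_n-octane = 0.5564

Binary case is linear: z₁(K₁−1)(1+ψ(K₂−1)) + z₂(K₂−1)(1+ψ(K₁−1)) = 0
⇒ ψ = [z₁(K₁−1)+z₂(K₂−1)] / [−(K₁−1)(K₂−1)] = 0.10864/0.42486 = 0.2557
Compositions from xᵢ = zᵢ/(1+ψ(Kᵢ−1)), yᵢ = Kᵢxᵢ:
  ethanol: x = 0.4436, y = 0.7674
  n-octane: x = 0.5564, y = 0.2326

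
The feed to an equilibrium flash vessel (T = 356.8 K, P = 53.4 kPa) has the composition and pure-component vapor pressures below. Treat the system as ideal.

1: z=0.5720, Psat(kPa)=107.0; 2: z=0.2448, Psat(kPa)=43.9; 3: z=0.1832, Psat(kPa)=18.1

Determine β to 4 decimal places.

β = 0.8191

Raoult's law: Kᵢ = Pᵢˢᵃᵗ/P = Pᵢˢᵃᵗ/53.4.
  K_1 = 107.0/53.4 = 2.003745, K_2 = 43.9/53.4 = 0.822097, K_3 = 18.1/53.4 = 0.338951
Iterate (Newton) starting at β = 0.52:
  β = 0.5200: g = 0.14471, g' = -0.4441 → β = 0.8459
  β = 0.8459: g = -0.01547, g' = -0.5912 → β = 0.8197
  β = 0.8197: g = -0.00034, g' = -0.5655 → β = 0.8191
Converged at β = 0.8191.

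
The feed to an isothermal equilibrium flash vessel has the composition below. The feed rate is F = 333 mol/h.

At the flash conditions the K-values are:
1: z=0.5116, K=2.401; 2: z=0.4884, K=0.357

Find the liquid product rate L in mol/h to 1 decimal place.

L = 184.1 mol/h

Material balance + equilibrium reduce to Σ zᵢ(Kᵢ−1)/(1+V/F(Kᵢ−1)) = 0.
Check two-phase: ΣzᵢKᵢ = 1.4027 > 1 and Σzᵢ/Kᵢ = 1.5811 > 1, so g(0) = 0.4027 > 0 and g(1) = -0.5811 < 0.
Newton iteration, V/F⁰ = 0.5:
  V/F = 0.5000: g = -0.04135, g' = -0.7859 → V/F = 0.4474
  V/F = 0.4474: g = -0.00027, g' = -0.7774 → V/F = 0.4470
Converged at V/F = 0.4470.
Then V = V/F·F = 0.4470·333 = 148.9 mol/h and L = F − V = 184.1 mol/h.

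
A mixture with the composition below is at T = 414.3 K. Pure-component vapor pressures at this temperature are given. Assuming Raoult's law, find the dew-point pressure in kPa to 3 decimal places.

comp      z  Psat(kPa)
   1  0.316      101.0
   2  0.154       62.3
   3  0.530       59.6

Pdew = 68.998 kPa

At the dew point ψ → 1, so Σzᵢ/Kᵢ = 1 with Kᵢ = Pᵢˢᵃᵗ/P ⇒ 1/P = Σzᵢ/Pᵢˢᵃᵗ.
1/P = 0.316/101.0 + 0.154/62.3 + 0.530/59.6 = 0.014493 ⇒ P = 68.998 kPa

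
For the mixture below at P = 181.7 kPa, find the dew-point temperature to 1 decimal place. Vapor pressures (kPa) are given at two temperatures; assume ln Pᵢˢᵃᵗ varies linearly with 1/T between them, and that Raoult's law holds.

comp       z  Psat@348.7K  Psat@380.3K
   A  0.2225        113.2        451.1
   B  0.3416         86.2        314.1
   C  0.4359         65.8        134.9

Dew-point temperature: Σzᵢ·P/Pᵢˢᵃᵗ(T) = 1. Interpolate ln Pᵢˢᵃᵗ = aᵢ + bᵢ/T.
  T = 348.7 K: ΣzᵢP/Pᵢˢᵃᵗ = 2.2809
  T = 380.3 K: ΣzᵢP/Pᵢˢᵃᵗ = 0.8744
  T = 364.5 K: ΣzᵢP/Pᵢˢᵃᵗ = 1.3681
  T = 372.4 K: ΣzᵢP/Pᵢˢᵃᵗ = 1.0859
  T = 376.4 K: ΣzᵢP/Pᵢˢᵃᵗ = 0.9714
  T = 374.4 K: ΣzᵢP/Pᵢˢᵃᵗ = 1.0266
  T = 375.4 K: ΣzᵢP/Pᵢˢᵃᵗ = 0.9985
Interpolating between 374.4 K and 375.4 K gives T ≈ 375.3 K.

T = 375.3 K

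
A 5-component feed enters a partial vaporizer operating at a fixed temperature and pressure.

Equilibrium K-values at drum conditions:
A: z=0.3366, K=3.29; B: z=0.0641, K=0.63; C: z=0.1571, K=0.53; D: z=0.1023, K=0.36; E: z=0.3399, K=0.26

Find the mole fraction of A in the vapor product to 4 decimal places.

Iterate (Newton) starting at β = 0.5:
  β = 0.5000: g = -0.26180, g' = -1.0157 → β = 0.2423
  β = 0.2423: g = 0.00244, g' = -1.1200 → β = 0.2444
Converged at β = 0.2444.
Compositions from xᵢ = zᵢ/(1+β(Kᵢ−1)), yᵢ = Kᵢxᵢ:
  A: x = 0.2158, y = 0.7100
  B: x = 0.0705, y = 0.0444
  C: x = 0.1775, y = 0.0941
  D: x = 0.1213, y = 0.0437
  E: x = 0.4150, y = 0.1079

y_A = 0.7100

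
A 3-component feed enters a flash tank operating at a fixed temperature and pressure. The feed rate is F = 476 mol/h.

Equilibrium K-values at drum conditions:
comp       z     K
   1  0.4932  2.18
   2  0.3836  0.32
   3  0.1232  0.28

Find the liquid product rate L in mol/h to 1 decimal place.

L = 340.1 mol/h

Iterate (Newton) starting at β = 0.33:
  β = 0.3300: g = -0.03380, g' = -0.7605 → β = 0.2856
  β = 0.2856: g = -0.00007, g' = -0.7586 → β = 0.2855
Converged at β = 0.2855.
Then V = β·F = 0.2855·476 = 135.9 mol/h and L = F − V = 340.1 mol/h.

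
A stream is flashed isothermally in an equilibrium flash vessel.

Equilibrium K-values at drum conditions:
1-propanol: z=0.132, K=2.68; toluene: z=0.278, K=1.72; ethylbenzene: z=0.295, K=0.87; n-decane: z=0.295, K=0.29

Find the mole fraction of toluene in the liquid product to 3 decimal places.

Material balance + equilibrium reduce to Σ zᵢ(Kᵢ−1)/(1+ψ(Kᵢ−1)) = 0.
Check two-phase: ΣzᵢKᵢ = 1.174 > 1 and Σzᵢ/Kᵢ = 1.567 > 1, so g(0) = 0.174 > 0 and g(1) = -0.567 < 0.
Iterate (Newton) starting at ψ = 0.7:
  ψ = 0.700: g = -0.2236, g' = -0.736 → ψ = 0.396
  ψ = 0.396: g = -0.0430, g' = -0.515 → ψ = 0.313
  ψ = 0.313: g = -0.0004, g' = -0.507 → ψ = 0.312
Converged at ψ = 0.312.
Compositions from xᵢ = zᵢ/(1+ψ(Kᵢ−1)), yᵢ = Kᵢxᵢ:
  1-propanol: x = 0.087, y = 0.232
  toluene: x = 0.227, y = 0.390
  ethylbenzene: x = 0.307, y = 0.267
  n-decane: x = 0.379, y = 0.110

x_toluene = 0.227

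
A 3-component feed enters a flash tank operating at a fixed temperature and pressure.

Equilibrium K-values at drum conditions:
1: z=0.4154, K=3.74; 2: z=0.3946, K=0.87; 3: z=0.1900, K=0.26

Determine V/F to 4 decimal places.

V/F = 0.7497

Iterate (Newton) starting at V/F = 0.59:
  V/F = 0.5900: g = 0.12987, g' = -0.7911 → V/F = 0.7542
  V/F = 0.7542: g = -0.00385, g' = -0.8726 → V/F = 0.7498
  V/F = 0.7498: g = -0.00001, g' = -0.8675 → V/F = 0.7497
Converged at V/F = 0.7497.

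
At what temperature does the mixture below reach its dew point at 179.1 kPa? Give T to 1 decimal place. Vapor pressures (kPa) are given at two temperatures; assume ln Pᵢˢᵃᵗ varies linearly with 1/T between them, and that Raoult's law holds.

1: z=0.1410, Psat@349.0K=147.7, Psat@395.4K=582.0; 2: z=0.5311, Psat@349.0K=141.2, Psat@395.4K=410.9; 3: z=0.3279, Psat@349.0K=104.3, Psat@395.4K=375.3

T = 361.2 K

Dew-point temperature: Σzᵢ·P/Pᵢˢᵃᵗ(T) = 1. Interpolate ln Pᵢˢᵃᵗ = aᵢ + bᵢ/T.
  T = 349.0 K: ΣzᵢP/Pᵢˢᵃᵗ = 1.4077
  T = 395.4 K: ΣzᵢP/Pᵢˢᵃᵗ = 0.4314
  T = 372.2 K: ΣzᵢP/Pᵢˢᵃᵗ = 0.7497
  T = 360.6 K: ΣzᵢP/Pᵢˢᵃᵗ = 1.0164
  T = 366.4 K: ΣzᵢP/Pᵢˢᵃᵗ = 0.8707
  T = 363.5 K: ΣzᵢP/Pᵢˢᵃᵗ = 0.9402
Interpolating between 360.6 K and 363.5 K gives T ≈ 361.2 K.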